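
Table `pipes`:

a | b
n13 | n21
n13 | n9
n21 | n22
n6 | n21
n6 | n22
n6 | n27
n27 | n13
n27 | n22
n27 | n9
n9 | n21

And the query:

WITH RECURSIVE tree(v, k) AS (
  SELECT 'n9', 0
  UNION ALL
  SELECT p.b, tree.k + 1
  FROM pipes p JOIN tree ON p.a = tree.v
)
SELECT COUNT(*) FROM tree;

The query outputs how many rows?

Base: (n9, k=0).
Iteration 1: edges from {n9} -> (n21, k=1).
Iteration 2: edges from {n21} -> (n22, k=2).
Iteration 3: no outgoing edges from {n22}; recursion stops.
Total rows emitted: 3.

3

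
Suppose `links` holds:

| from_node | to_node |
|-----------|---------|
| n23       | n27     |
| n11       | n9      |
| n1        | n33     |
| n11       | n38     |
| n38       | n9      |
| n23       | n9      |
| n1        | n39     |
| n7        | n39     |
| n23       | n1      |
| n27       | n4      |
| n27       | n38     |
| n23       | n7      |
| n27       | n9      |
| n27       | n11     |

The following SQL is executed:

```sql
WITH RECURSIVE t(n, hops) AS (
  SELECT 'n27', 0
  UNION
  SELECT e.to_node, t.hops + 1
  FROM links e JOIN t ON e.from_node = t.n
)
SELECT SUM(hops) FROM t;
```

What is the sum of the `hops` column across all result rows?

Base: (n27, hops=0).
Iteration 1: edges from {n27} -> (n11, hops=1), (n38, hops=1), (n4, hops=1), (n9, hops=1).
Iteration 2: edges from {n11,n38,n4,n9} -> (n38, hops=2), (n9, hops=2). [UNION drops 1 duplicate row(s)]
Iteration 3: edges from {n38,n9} -> (n9, hops=3).
Iteration 4: no outgoing edges from {n9}; recursion stops.
SUM(hops) = 0 + 1 + 1 + 1 + 1 + 2 + 2 + 3 = 11.

11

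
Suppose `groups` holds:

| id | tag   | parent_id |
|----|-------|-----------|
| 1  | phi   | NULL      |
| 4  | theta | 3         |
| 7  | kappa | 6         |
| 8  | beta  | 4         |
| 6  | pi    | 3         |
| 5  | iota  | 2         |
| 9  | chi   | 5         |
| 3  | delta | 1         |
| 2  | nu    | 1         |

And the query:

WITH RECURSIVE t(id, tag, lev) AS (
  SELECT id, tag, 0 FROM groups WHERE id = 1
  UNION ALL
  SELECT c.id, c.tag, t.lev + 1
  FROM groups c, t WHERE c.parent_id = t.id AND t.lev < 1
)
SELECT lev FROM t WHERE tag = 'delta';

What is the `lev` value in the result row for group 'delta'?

Base: id=1 (phi) at lev 0.
Iteration 1: rows with parent_id in {1} -> nu (id 2, lev 1), delta (id 3, lev 1).
Iteration 2: lev < 1 fails for all current rows; recursion stops.

1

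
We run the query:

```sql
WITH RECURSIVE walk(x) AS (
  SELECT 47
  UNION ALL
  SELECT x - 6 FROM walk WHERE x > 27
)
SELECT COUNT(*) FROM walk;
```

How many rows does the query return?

5

Base: x=47.
Iteration 1: 47 > 27 holds -> x = 47 - 6 = 41.
Iteration 2: 41 > 27 holds -> x = 41 - 6 = 35.
Iteration 3: 35 > 27 holds -> x = 35 - 6 = 29.
Iteration 4: 29 > 27 holds -> x = 29 - 6 = 23.
Iteration 5: 23 > 27 fails; recursion stops.
Total rows emitted: 5.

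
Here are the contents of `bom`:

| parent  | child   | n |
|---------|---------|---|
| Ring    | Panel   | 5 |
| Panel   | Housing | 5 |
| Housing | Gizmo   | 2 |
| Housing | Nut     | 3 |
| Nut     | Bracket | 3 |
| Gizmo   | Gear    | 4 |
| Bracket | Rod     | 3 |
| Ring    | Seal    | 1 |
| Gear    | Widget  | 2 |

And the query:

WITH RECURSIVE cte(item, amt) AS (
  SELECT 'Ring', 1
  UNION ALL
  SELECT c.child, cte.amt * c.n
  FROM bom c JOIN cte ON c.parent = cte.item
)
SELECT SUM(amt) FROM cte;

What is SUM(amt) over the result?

Base: (Ring, amt=1).
Iteration 1: components of {Ring} -> Panel = 1*5 = 5, Seal = 1*1 = 1.
Iteration 2: components of {Panel,Seal} -> Housing = 5*5 = 25.
Iteration 3: components of {Housing} -> Gizmo = 25*2 = 50, Nut = 25*3 = 75.
Iteration 4: components of {Gizmo,Nut} -> Bracket = 75*3 = 225, Gear = 50*4 = 200.
Iteration 5: components of {Bracket,Gear} -> Rod = 225*3 = 675, Widget = 200*2 = 400.
Iteration 6: no further components; recursion stops.
SUM(amt) = 1 + 5 + 1 + 25 + 50 + 75 + 200 + 225 + 400 + 675 = 1657.

1657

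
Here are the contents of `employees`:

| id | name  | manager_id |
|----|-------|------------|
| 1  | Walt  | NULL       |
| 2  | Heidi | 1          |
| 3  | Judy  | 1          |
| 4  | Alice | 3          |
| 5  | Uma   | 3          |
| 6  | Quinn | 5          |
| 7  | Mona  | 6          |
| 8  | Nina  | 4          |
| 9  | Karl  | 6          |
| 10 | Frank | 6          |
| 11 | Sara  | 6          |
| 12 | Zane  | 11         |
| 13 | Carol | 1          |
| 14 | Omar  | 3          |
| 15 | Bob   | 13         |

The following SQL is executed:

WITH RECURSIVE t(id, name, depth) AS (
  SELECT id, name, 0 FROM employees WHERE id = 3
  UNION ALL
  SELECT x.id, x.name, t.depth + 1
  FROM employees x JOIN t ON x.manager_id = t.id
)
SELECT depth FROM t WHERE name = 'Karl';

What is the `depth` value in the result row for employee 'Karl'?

3

Base: id=3 (Judy) at depth 0.
Iteration 1: rows with manager_id in {3} -> Alice (id 4, depth 1), Uma (id 5, depth 1), Omar (id 14, depth 1).
Iteration 2: rows with manager_id in {4,5,14} -> Quinn (id 6, depth 2), Nina (id 8, depth 2).
Iteration 3: rows with manager_id in {6,8} -> Mona (id 7, depth 3), Karl (id 9, depth 3), Frank (id 10, depth 3), Sara (id 11, depth 3).
Iteration 4: rows with manager_id in {7,9,10,11} -> Zane (id 12, depth 4).
Iteration 5: no rows with manager_id in {12}; recursion stops.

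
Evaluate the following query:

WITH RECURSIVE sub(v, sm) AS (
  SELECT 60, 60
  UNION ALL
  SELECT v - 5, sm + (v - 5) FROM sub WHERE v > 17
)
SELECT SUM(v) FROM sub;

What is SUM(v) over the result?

375

Base: v=60, sm=60.
Iteration 1: 60 > 17 holds -> v = 60 - 5 = 55, sm = 60 + 55 = 115.
Iteration 2: 55 > 17 holds -> v = 55 - 5 = 50, sm = 115 + 50 = 165.
Iteration 3: 50 > 17 holds -> v = 50 - 5 = 45, sm = 165 + 45 = 210.
Iteration 4: 45 > 17 holds -> v = 45 - 5 = 40, sm = 210 + 40 = 250.
Iteration 5: 40 > 17 holds -> v = 40 - 5 = 35, sm = 250 + 35 = 285.
Iteration 6: 35 > 17 holds -> v = 35 - 5 = 30, sm = 285 + 30 = 315.
Iteration 7: 30 > 17 holds -> v = 30 - 5 = 25, sm = 315 + 25 = 340.
Iteration 8: 25 > 17 holds -> v = 25 - 5 = 20, sm = 340 + 20 = 360.
Iteration 9: 20 > 17 holds -> v = 20 - 5 = 15, sm = 360 + 15 = 375.
Iteration 10: 15 > 17 fails; recursion stops.
SUM(v) = 60 + 55 + 50 + 45 + 40 + 35 + 30 + 25 + 20 + 15 = 375.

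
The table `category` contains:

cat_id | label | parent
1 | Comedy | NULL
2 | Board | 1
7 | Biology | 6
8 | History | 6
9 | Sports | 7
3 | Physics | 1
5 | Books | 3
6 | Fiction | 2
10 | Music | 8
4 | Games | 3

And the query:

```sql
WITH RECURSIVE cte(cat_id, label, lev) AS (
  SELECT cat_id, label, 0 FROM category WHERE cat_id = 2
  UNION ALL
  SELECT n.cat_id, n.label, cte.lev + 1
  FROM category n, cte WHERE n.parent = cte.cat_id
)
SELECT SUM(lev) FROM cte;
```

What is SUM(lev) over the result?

Base: cat_id=2 (Board) at lev 0.
Iteration 1: rows with parent in {2} -> Fiction (id 6, lev 1).
Iteration 2: rows with parent in {6} -> Biology (id 7, lev 2), History (id 8, lev 2).
Iteration 3: rows with parent in {7,8} -> Sports (id 9, lev 3), Music (id 10, lev 3).
Iteration 4: no rows with parent in {9,10}; recursion stops.
SUM(lev) = 0 + 1 + 2 + 2 + 3 + 3 = 11.

11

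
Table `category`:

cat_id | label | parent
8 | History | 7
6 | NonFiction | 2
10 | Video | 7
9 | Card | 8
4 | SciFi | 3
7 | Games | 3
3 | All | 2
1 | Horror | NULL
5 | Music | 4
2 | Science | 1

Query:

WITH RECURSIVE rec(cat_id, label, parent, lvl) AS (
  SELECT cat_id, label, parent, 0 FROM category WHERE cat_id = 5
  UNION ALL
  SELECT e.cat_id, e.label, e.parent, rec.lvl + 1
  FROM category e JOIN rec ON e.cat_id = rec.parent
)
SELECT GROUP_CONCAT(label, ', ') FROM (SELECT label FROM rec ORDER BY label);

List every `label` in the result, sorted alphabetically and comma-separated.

All, Horror, Music, SciFi, Science

Base: cat_id=5 (Music), parent=4, lvl 0.
Iteration 1: join on cat_id=4 -> SciFi (id 4, parent=3, lvl 1).
Iteration 2: join on cat_id=3 -> All (id 3, parent=2, lvl 2).
Iteration 3: join on cat_id=2 -> Science (id 2, parent=1, lvl 3).
Iteration 4: join on cat_id=1 -> Horror (id 1, parent=NULL, lvl 4).
Iteration 5: parent is NULL; no match; recursion stops.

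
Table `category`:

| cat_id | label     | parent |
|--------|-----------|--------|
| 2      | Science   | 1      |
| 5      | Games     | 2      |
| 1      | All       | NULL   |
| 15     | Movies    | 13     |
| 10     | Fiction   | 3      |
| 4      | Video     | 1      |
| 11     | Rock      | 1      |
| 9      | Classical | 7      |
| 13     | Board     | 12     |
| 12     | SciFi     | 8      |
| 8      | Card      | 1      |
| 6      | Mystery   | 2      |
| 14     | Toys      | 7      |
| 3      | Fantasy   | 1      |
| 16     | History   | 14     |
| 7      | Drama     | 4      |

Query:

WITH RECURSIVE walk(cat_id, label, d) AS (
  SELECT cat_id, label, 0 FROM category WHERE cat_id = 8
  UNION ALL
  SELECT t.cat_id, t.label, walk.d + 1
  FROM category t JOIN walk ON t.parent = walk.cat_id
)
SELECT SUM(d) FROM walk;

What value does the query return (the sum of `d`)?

6

Base: cat_id=8 (Card) at d 0.
Iteration 1: rows with parent in {8} -> SciFi (id 12, d 1).
Iteration 2: rows with parent in {12} -> Board (id 13, d 2).
Iteration 3: rows with parent in {13} -> Movies (id 15, d 3).
Iteration 4: no rows with parent in {15}; recursion stops.
SUM(d) = 0 + 1 + 2 + 3 = 6.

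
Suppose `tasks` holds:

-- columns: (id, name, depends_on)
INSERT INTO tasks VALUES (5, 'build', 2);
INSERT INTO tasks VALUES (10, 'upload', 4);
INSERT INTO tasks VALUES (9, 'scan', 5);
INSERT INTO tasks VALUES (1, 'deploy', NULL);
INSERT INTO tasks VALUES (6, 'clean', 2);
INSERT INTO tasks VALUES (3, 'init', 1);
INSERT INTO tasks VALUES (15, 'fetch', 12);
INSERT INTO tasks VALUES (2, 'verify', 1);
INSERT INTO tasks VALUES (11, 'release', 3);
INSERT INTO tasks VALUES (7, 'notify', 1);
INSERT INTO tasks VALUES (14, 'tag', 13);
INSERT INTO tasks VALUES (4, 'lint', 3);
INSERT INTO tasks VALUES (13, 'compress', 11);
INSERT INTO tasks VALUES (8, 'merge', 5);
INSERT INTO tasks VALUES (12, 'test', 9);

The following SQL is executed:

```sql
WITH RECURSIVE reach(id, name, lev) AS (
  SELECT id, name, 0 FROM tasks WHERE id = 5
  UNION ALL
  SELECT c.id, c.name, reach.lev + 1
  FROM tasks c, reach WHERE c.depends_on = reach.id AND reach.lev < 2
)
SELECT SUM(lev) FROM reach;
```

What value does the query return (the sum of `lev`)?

Base: id=5 (build) at lev 0.
Iteration 1: rows with depends_on in {5} -> merge (id 8, lev 1), scan (id 9, lev 1).
Iteration 2: rows with depends_on in {8,9} -> test (id 12, lev 2).
Iteration 3: lev < 2 fails for all current rows; recursion stops.
SUM(lev) = 0 + 1 + 1 + 2 = 4.

4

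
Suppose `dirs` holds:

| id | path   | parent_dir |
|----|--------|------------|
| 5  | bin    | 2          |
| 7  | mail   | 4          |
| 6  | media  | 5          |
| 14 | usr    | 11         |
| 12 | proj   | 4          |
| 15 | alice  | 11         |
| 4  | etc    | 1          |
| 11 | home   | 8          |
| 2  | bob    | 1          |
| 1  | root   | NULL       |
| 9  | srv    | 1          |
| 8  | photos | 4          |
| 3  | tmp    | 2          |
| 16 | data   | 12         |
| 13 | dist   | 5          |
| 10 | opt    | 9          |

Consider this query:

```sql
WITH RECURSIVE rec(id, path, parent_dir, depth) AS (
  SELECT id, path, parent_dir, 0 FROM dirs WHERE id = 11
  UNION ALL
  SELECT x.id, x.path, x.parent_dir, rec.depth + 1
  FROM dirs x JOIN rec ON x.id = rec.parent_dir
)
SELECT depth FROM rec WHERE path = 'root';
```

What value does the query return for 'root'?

Base: id=11 (home), parent_dir=8, depth 0.
Iteration 1: join on id=8 -> photos (id 8, parent_dir=4, depth 1).
Iteration 2: join on id=4 -> etc (id 4, parent_dir=1, depth 2).
Iteration 3: join on id=1 -> root (id 1, parent_dir=NULL, depth 3).
Iteration 4: parent_dir is NULL; no match; recursion stops.

3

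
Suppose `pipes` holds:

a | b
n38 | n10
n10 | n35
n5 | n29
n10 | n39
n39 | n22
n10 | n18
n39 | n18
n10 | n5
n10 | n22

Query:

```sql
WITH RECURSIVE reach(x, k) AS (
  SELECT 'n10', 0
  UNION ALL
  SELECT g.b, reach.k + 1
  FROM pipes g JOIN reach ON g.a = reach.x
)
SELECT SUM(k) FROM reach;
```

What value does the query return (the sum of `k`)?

11

Base: (n10, k=0).
Iteration 1: edges from {n10} -> (n18, k=1), (n22, k=1), (n35, k=1), (n39, k=1), (n5, k=1).
Iteration 2: edges from {n18,n22,n35,n39,n5} -> (n18, k=2), (n22, k=2), (n29, k=2).
Iteration 3: no outgoing edges from {n18,n22,n29}; recursion stops.
SUM(k) = 0 + 1 + 1 + 1 + 1 + 1 + 2 + 2 + 2 = 11.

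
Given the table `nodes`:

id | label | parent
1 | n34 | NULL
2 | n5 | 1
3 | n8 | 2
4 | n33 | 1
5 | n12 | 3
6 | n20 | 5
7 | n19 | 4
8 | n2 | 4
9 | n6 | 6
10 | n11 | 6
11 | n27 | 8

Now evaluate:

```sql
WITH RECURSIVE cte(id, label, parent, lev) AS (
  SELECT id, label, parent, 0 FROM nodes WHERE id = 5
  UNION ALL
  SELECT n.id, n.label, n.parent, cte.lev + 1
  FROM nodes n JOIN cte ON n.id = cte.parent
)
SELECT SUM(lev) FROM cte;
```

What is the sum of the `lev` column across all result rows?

6

Base: id=5 (n12), parent=3, lev 0.
Iteration 1: join on id=3 -> n8 (id 3, parent=2, lev 1).
Iteration 2: join on id=2 -> n5 (id 2, parent=1, lev 2).
Iteration 3: join on id=1 -> n34 (id 1, parent=NULL, lev 3).
Iteration 4: parent is NULL; no match; recursion stops.
SUM(lev) = 0 + 1 + 2 + 3 = 6.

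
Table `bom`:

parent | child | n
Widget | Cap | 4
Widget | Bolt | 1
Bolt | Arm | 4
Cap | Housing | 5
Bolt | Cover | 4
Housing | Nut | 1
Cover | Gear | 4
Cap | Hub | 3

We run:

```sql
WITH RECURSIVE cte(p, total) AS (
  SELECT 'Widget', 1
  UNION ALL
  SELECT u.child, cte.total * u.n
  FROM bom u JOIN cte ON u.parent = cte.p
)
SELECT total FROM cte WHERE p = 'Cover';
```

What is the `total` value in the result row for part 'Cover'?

4

Base: (Widget, total=1).
Iteration 1: components of {Widget} -> Bolt = 1*1 = 1, Cap = 1*4 = 4.
Iteration 2: components of {Bolt,Cap} -> Arm = 1*4 = 4, Cover = 1*4 = 4, Housing = 4*5 = 20, Hub = 4*3 = 12.
Iteration 3: components of {Arm,Cover,Housing,Hub} -> Gear = 4*4 = 16, Nut = 20*1 = 20.
Iteration 4: no further components; recursion stops.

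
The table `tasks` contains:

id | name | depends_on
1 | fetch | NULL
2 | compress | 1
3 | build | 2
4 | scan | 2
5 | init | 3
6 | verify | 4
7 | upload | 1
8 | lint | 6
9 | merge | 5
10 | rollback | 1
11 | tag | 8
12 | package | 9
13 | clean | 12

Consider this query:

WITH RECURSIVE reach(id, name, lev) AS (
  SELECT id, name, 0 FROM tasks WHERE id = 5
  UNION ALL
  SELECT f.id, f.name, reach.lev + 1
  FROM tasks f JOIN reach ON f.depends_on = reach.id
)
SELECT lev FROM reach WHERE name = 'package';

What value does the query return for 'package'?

Base: id=5 (init) at lev 0.
Iteration 1: rows with depends_on in {5} -> merge (id 9, lev 1).
Iteration 2: rows with depends_on in {9} -> package (id 12, lev 2).
Iteration 3: rows with depends_on in {12} -> clean (id 13, lev 3).
Iteration 4: no rows with depends_on in {13}; recursion stops.

2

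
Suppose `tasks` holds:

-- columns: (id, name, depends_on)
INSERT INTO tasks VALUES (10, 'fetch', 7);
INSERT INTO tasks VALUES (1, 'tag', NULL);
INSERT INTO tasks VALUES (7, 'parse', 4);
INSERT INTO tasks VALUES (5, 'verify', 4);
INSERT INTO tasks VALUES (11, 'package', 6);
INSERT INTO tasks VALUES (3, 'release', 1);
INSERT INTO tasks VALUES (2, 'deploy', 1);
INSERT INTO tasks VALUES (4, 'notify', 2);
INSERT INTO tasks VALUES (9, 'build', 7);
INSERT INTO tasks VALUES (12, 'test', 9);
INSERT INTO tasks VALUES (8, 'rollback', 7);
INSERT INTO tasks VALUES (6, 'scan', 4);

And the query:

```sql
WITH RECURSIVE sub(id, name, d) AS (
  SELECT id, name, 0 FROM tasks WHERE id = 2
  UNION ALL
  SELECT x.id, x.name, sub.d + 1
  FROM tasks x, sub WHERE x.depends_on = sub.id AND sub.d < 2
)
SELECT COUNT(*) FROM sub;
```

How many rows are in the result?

5

Base: id=2 (deploy) at d 0.
Iteration 1: rows with depends_on in {2} -> notify (id 4, d 1).
Iteration 2: rows with depends_on in {4} -> verify (id 5, d 2), scan (id 6, d 2), parse (id 7, d 2).
Iteration 3: d < 2 fails for all current rows; recursion stops.
Total rows emitted: 5.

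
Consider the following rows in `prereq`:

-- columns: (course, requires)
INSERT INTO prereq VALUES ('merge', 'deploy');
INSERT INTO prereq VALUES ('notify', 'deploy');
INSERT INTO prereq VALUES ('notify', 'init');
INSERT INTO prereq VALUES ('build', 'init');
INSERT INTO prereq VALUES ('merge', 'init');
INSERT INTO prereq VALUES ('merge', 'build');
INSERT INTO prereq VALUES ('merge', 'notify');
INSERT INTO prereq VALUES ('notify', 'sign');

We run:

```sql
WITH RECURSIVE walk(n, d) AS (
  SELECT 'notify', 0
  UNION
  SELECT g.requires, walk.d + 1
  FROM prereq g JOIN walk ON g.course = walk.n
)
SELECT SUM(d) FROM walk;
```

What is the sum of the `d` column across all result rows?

3

Base: (notify, d=0).
Iteration 1: edges from {notify} -> (deploy, d=1), (init, d=1), (sign, d=1).
Iteration 2: no outgoing edges from {deploy,init,sign}; recursion stops.
SUM(d) = 0 + 1 + 1 + 1 = 3.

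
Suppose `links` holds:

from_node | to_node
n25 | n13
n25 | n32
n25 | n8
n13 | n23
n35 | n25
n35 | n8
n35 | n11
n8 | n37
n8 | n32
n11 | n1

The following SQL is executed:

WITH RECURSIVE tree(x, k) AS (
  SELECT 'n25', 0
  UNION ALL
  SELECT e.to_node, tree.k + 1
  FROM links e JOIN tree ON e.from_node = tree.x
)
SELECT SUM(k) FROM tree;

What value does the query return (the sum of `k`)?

Base: (n25, k=0).
Iteration 1: edges from {n25} -> (n13, k=1), (n32, k=1), (n8, k=1).
Iteration 2: edges from {n13,n32,n8} -> (n23, k=2), (n32, k=2), (n37, k=2).
Iteration 3: no outgoing edges from {n23,n32,n37}; recursion stops.
SUM(k) = 0 + 1 + 1 + 1 + 2 + 2 + 2 = 9.

9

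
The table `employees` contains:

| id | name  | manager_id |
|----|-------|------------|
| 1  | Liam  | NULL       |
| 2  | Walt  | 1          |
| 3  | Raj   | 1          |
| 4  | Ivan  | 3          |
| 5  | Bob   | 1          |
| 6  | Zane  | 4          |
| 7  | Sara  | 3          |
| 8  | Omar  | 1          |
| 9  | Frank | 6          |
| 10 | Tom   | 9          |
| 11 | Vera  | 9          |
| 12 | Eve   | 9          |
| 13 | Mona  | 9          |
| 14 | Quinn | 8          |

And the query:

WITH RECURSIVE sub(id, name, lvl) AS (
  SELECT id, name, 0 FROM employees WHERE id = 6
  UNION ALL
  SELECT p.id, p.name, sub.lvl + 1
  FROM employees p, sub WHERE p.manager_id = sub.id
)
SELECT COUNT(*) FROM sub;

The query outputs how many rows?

Base: id=6 (Zane) at lvl 0.
Iteration 1: rows with manager_id in {6} -> Frank (id 9, lvl 1).
Iteration 2: rows with manager_id in {9} -> Tom (id 10, lvl 2), Vera (id 11, lvl 2), Eve (id 12, lvl 2), Mona (id 13, lvl 2).
Iteration 3: no rows with manager_id in {10,11,12,13}; recursion stops.
Total rows emitted: 6.

6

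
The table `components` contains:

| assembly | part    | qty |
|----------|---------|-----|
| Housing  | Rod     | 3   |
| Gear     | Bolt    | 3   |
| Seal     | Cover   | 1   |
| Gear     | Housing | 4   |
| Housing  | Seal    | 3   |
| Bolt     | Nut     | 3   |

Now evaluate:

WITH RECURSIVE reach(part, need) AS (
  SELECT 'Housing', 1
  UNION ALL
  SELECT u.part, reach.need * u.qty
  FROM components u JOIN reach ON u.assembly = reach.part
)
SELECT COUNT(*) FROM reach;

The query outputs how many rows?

Base: (Housing, need=1).
Iteration 1: components of {Housing} -> Rod = 1*3 = 3, Seal = 1*3 = 3.
Iteration 2: components of {Rod,Seal} -> Cover = 3*1 = 3.
Iteration 3: no further components; recursion stops.
Total rows emitted: 4.

4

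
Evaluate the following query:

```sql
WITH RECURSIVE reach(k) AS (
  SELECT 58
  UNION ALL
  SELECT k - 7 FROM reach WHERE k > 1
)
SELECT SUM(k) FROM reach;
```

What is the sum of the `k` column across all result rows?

Base: k=58.
Iteration 1: 58 > 1 holds -> k = 58 - 7 = 51.
Iteration 2: 51 > 1 holds -> k = 51 - 7 = 44.
Iteration 3: 44 > 1 holds -> k = 44 - 7 = 37.
Iteration 4: 37 > 1 holds -> k = 37 - 7 = 30.
Iteration 5: 30 > 1 holds -> k = 30 - 7 = 23.
Iteration 6: 23 > 1 holds -> k = 23 - 7 = 16.
Iteration 7: 16 > 1 holds -> k = 16 - 7 = 9.
Iteration 8: 9 > 1 holds -> k = 9 - 7 = 2.
Iteration 9: 2 > 1 holds -> k = 2 - 7 = -5.
Iteration 10: -5 > 1 fails; recursion stops.
SUM(k) = 58 + 51 + 44 + 37 + 30 + 23 + 16 + 9 + 2 + -5 = 265.

265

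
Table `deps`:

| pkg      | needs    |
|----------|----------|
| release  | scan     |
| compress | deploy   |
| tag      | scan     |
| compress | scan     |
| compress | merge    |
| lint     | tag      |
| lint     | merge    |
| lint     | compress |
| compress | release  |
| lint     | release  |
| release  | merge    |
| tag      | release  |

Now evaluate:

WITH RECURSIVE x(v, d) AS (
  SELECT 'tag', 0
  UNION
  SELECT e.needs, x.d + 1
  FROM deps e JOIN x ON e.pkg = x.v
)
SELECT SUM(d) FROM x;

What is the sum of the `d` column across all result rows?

Base: (tag, d=0).
Iteration 1: edges from {tag} -> (release, d=1), (scan, d=1).
Iteration 2: edges from {release,scan} -> (merge, d=2), (scan, d=2).
Iteration 3: no outgoing edges from {merge,scan}; recursion stops.
SUM(d) = 0 + 1 + 1 + 2 + 2 = 6.

6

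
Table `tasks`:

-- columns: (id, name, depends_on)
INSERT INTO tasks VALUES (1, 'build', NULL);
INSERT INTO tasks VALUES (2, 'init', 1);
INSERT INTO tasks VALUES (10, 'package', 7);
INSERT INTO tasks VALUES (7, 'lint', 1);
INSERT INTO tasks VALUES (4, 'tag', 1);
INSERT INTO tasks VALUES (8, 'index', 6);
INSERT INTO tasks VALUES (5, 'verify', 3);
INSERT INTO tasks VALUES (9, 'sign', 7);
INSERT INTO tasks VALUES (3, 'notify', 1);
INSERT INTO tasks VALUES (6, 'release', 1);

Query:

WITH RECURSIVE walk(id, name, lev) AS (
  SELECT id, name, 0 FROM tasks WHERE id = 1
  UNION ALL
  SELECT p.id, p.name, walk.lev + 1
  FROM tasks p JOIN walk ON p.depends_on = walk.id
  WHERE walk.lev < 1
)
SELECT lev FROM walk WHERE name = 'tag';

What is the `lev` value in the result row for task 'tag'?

Base: id=1 (build) at lev 0.
Iteration 1: rows with depends_on in {1} -> init (id 2, lev 1), notify (id 3, lev 1), tag (id 4, lev 1), release (id 6, lev 1), lint (id 7, lev 1).
Iteration 2: lev < 1 fails for all current rows; recursion stops.

1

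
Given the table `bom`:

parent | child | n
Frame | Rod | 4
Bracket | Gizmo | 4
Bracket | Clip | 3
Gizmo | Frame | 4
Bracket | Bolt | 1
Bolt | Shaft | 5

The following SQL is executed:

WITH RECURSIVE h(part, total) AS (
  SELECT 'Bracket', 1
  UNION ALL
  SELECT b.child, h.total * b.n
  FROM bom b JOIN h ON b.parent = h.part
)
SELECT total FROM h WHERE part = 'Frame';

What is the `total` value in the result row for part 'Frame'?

Base: (Bracket, total=1).
Iteration 1: components of {Bracket} -> Bolt = 1*1 = 1, Clip = 1*3 = 3, Gizmo = 1*4 = 4.
Iteration 2: components of {Bolt,Clip,Gizmo} -> Frame = 4*4 = 16, Shaft = 1*5 = 5.
Iteration 3: components of {Frame,Shaft} -> Rod = 16*4 = 64.
Iteration 4: no further components; recursion stops.

16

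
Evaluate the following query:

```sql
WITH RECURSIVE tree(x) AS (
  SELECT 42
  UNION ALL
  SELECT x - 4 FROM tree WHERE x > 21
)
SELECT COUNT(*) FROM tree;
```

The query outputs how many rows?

7

Base: x=42.
Iteration 1: 42 > 21 holds -> x = 42 - 4 = 38.
Iteration 2: 38 > 21 holds -> x = 38 - 4 = 34.
Iteration 3: 34 > 21 holds -> x = 34 - 4 = 30.
Iteration 4: 30 > 21 holds -> x = 30 - 4 = 26.
Iteration 5: 26 > 21 holds -> x = 26 - 4 = 22.
Iteration 6: 22 > 21 holds -> x = 22 - 4 = 18.
Iteration 7: 18 > 21 fails; recursion stops.
Total rows emitted: 7.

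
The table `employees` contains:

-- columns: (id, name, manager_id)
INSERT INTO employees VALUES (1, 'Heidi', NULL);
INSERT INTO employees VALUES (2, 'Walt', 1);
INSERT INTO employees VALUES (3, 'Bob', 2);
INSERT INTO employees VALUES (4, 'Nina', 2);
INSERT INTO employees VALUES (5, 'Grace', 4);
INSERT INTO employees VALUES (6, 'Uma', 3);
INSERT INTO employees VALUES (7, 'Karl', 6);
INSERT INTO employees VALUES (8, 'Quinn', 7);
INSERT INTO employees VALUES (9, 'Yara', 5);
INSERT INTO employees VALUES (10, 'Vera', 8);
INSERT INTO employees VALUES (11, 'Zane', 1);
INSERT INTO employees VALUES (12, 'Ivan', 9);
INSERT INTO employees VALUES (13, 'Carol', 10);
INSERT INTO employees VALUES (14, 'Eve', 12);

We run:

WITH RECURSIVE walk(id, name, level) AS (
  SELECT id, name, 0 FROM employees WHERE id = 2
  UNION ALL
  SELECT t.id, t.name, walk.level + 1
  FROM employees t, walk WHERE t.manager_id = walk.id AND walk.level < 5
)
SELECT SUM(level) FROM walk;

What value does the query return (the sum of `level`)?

Base: id=2 (Walt) at level 0.
Iteration 1: rows with manager_id in {2} -> Bob (id 3, level 1), Nina (id 4, level 1).
Iteration 2: rows with manager_id in {3,4} -> Grace (id 5, level 2), Uma (id 6, level 2).
Iteration 3: rows with manager_id in {5,6} -> Karl (id 7, level 3), Yara (id 9, level 3).
Iteration 4: rows with manager_id in {7,9} -> Quinn (id 8, level 4), Ivan (id 12, level 4).
Iteration 5: rows with manager_id in {8,12} -> Vera (id 10, level 5), Eve (id 14, level 5).
Iteration 6: level < 5 fails for all current rows; recursion stops.
SUM(level) = 0 + 1 + 1 + 2 + 2 + 3 + 3 + 4 + 4 + 5 + 5 = 30.

30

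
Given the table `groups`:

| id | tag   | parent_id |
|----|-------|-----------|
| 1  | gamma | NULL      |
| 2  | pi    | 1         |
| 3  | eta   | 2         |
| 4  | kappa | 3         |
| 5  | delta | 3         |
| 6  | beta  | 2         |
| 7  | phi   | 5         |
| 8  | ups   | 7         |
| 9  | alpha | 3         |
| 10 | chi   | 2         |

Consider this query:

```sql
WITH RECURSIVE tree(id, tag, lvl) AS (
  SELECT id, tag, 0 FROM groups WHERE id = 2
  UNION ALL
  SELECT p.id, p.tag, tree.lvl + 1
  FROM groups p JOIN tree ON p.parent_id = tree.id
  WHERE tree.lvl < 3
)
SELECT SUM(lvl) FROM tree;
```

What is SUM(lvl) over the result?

Base: id=2 (pi) at lvl 0.
Iteration 1: rows with parent_id in {2} -> eta (id 3, lvl 1), beta (id 6, lvl 1), chi (id 10, lvl 1).
Iteration 2: rows with parent_id in {3,6,10} -> kappa (id 4, lvl 2), delta (id 5, lvl 2), alpha (id 9, lvl 2).
Iteration 3: rows with parent_id in {4,5,9} -> phi (id 7, lvl 3).
Iteration 4: lvl < 3 fails for all current rows; recursion stops.
SUM(lvl) = 0 + 1 + 1 + 1 + 2 + 2 + 2 + 3 = 12.

12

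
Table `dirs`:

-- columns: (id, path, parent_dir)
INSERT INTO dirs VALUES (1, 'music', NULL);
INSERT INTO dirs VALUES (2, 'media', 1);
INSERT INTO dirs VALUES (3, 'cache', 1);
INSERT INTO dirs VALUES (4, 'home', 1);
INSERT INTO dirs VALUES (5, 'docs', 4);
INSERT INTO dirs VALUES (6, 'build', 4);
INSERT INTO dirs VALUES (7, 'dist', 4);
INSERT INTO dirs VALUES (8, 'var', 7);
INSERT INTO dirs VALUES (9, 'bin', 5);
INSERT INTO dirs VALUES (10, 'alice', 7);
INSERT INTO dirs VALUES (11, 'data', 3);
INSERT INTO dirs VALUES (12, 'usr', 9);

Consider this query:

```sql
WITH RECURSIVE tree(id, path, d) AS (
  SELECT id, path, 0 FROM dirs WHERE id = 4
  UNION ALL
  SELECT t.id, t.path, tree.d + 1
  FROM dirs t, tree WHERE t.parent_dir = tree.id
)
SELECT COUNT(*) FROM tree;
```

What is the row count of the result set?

Base: id=4 (home) at d 0.
Iteration 1: rows with parent_dir in {4} -> docs (id 5, d 1), build (id 6, d 1), dist (id 7, d 1).
Iteration 2: rows with parent_dir in {5,6,7} -> var (id 8, d 2), bin (id 9, d 2), alice (id 10, d 2).
Iteration 3: rows with parent_dir in {8,9,10} -> usr (id 12, d 3).
Iteration 4: no rows with parent_dir in {12}; recursion stops.
Total rows emitted: 8.

8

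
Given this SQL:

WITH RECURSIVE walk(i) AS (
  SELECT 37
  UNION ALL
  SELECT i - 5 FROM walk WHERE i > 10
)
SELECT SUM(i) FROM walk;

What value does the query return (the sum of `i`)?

Base: i=37.
Iteration 1: 37 > 10 holds -> i = 37 - 5 = 32.
Iteration 2: 32 > 10 holds -> i = 32 - 5 = 27.
Iteration 3: 27 > 10 holds -> i = 27 - 5 = 22.
Iteration 4: 22 > 10 holds -> i = 22 - 5 = 17.
Iteration 5: 17 > 10 holds -> i = 17 - 5 = 12.
Iteration 6: 12 > 10 holds -> i = 12 - 5 = 7.
Iteration 7: 7 > 10 fails; recursion stops.
SUM(i) = 37 + 32 + 27 + 22 + 17 + 12 + 7 = 154.

154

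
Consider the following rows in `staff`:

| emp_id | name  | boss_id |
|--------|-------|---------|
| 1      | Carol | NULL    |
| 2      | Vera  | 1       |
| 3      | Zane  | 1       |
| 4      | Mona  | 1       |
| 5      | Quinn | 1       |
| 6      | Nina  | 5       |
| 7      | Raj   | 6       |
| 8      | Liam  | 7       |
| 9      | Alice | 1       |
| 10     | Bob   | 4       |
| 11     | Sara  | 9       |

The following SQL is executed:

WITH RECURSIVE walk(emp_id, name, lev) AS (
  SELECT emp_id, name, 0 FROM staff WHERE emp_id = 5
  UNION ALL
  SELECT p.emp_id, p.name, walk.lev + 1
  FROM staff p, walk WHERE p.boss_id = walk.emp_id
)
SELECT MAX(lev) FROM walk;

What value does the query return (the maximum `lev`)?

3

Base: emp_id=5 (Quinn) at lev 0.
Iteration 1: rows with boss_id in {5} -> Nina (id 6, lev 1).
Iteration 2: rows with boss_id in {6} -> Raj (id 7, lev 2).
Iteration 3: rows with boss_id in {7} -> Liam (id 8, lev 3).
Iteration 4: no rows with boss_id in {8}; recursion stops.
lev values: 0, 1, 2, 3; the maximum is 3.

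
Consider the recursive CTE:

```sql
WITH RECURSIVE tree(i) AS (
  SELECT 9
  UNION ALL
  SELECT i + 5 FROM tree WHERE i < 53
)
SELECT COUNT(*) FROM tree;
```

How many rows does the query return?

Base: i=9.
Iteration 1: 9 < 53 holds -> i = 9 + 5 = 14.
Iteration 2: 14 < 53 holds -> i = 14 + 5 = 19.
Iteration 3: 19 < 53 holds -> i = 19 + 5 = 24.
Iteration 4: 24 < 53 holds -> i = 24 + 5 = 29.
Iteration 5: 29 < 53 holds -> i = 29 + 5 = 34.
Iteration 6: 34 < 53 holds -> i = 34 + 5 = 39.
Iteration 7: 39 < 53 holds -> i = 39 + 5 = 44.
Iteration 8: 44 < 53 holds -> i = 44 + 5 = 49.
Iteration 9: 49 < 53 holds -> i = 49 + 5 = 54.
Iteration 10: 54 < 53 fails; recursion stops.
Total rows emitted: 10.

10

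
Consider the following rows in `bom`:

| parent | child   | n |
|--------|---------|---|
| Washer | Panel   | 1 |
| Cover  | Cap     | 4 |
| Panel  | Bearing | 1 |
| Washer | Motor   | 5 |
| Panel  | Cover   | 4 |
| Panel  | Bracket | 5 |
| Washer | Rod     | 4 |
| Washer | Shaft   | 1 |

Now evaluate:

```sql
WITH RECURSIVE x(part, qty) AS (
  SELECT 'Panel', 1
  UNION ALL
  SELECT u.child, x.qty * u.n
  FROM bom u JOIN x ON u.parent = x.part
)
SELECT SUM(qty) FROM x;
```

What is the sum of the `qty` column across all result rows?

27

Base: (Panel, qty=1).
Iteration 1: components of {Panel} -> Bearing = 1*1 = 1, Bracket = 1*5 = 5, Cover = 1*4 = 4.
Iteration 2: components of {Bearing,Bracket,Cover} -> Cap = 4*4 = 16.
Iteration 3: no further components; recursion stops.
SUM(qty) = 1 + 5 + 4 + 1 + 16 = 27.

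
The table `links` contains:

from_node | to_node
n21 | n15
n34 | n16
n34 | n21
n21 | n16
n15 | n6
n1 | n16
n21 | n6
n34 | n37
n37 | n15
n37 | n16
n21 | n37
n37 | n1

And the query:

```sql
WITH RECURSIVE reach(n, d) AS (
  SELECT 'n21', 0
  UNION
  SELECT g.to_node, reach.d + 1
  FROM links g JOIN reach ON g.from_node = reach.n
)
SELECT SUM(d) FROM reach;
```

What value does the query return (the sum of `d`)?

Base: (n21, d=0).
Iteration 1: edges from {n21} -> (n15, d=1), (n16, d=1), (n37, d=1), (n6, d=1).
Iteration 2: edges from {n15,n16,n37,n6} -> (n1, d=2), (n15, d=2), (n16, d=2), (n6, d=2).
Iteration 3: edges from {n1,n15,n16,n6} -> (n16, d=3), (n6, d=3).
Iteration 4: no outgoing edges from {n16,n6}; recursion stops.
SUM(d) = 0 + 1 + 1 + 1 + 1 + 2 + 2 + 2 + 2 + 3 + 3 = 18.

18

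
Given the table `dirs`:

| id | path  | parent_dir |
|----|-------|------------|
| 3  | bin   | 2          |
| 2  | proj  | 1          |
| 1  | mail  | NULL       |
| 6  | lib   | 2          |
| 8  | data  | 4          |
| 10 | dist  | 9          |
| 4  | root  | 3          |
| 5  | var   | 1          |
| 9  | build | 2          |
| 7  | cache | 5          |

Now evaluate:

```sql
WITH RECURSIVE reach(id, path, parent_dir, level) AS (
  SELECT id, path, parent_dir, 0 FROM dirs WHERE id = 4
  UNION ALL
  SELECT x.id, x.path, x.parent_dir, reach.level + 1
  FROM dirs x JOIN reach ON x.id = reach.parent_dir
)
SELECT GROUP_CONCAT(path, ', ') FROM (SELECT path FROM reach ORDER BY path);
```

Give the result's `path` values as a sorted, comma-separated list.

Base: id=4 (root), parent_dir=3, level 0.
Iteration 1: join on id=3 -> bin (id 3, parent_dir=2, level 1).
Iteration 2: join on id=2 -> proj (id 2, parent_dir=1, level 2).
Iteration 3: join on id=1 -> mail (id 1, parent_dir=NULL, level 3).
Iteration 4: parent_dir is NULL; no match; recursion stops.

bin, mail, proj, root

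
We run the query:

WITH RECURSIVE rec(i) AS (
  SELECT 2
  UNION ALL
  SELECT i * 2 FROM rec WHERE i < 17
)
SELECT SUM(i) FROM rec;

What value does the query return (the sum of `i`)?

Base: i=2.
Iteration 1: 2 < 17 holds -> i = 2 * 2 = 4.
Iteration 2: 4 < 17 holds -> i = 4 * 2 = 8.
Iteration 3: 8 < 17 holds -> i = 8 * 2 = 16.
Iteration 4: 16 < 17 holds -> i = 16 * 2 = 32.
Iteration 5: 32 < 17 fails; recursion stops.
SUM(i) = 2 + 4 + 8 + 16 + 32 = 62.

62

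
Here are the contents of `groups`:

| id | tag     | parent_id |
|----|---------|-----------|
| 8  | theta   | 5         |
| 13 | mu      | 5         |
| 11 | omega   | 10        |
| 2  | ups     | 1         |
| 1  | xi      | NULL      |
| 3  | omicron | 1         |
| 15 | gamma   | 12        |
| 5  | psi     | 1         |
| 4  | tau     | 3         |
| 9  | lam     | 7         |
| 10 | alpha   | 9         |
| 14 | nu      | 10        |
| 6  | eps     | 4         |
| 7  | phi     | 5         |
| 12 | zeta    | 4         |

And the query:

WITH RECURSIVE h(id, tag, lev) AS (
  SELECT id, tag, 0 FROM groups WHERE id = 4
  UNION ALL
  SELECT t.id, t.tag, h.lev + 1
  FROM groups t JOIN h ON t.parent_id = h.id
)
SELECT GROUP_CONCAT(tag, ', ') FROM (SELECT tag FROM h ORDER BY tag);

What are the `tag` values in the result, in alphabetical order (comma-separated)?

Base: id=4 (tau) at lev 0.
Iteration 1: rows with parent_id in {4} -> eps (id 6, lev 1), zeta (id 12, lev 1).
Iteration 2: rows with parent_id in {6,12} -> gamma (id 15, lev 2).
Iteration 3: no rows with parent_id in {15}; recursion stops.

eps, gamma, tau, zeta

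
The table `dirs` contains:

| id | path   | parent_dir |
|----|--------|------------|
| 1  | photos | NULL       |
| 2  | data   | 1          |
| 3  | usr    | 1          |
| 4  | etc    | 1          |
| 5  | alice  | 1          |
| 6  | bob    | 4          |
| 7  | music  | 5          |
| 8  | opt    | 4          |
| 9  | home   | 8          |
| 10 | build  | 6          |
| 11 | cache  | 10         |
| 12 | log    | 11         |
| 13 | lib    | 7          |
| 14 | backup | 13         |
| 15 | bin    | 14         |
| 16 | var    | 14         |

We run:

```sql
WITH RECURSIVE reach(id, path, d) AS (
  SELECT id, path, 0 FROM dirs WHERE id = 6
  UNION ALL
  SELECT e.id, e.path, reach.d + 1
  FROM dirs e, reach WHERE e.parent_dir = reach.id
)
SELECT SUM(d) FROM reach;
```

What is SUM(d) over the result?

Base: id=6 (bob) at d 0.
Iteration 1: rows with parent_dir in {6} -> build (id 10, d 1).
Iteration 2: rows with parent_dir in {10} -> cache (id 11, d 2).
Iteration 3: rows with parent_dir in {11} -> log (id 12, d 3).
Iteration 4: no rows with parent_dir in {12}; recursion stops.
SUM(d) = 0 + 1 + 2 + 3 = 6.

6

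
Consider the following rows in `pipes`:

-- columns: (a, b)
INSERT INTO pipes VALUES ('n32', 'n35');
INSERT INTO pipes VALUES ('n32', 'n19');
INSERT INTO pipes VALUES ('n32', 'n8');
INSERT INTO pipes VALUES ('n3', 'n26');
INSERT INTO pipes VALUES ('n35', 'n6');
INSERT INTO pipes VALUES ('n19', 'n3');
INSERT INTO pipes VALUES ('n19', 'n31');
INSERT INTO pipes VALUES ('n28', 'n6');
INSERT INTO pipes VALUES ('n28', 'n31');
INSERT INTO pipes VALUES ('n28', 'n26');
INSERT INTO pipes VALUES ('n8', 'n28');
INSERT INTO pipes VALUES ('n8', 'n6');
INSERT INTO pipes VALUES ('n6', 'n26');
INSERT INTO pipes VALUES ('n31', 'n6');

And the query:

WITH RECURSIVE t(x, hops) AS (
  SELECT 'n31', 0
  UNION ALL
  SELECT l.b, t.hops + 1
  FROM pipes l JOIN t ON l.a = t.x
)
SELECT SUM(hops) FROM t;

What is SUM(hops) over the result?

3

Base: (n31, hops=0).
Iteration 1: edges from {n31} -> (n6, hops=1).
Iteration 2: edges from {n6} -> (n26, hops=2).
Iteration 3: no outgoing edges from {n26}; recursion stops.
SUM(hops) = 0 + 1 + 2 = 3.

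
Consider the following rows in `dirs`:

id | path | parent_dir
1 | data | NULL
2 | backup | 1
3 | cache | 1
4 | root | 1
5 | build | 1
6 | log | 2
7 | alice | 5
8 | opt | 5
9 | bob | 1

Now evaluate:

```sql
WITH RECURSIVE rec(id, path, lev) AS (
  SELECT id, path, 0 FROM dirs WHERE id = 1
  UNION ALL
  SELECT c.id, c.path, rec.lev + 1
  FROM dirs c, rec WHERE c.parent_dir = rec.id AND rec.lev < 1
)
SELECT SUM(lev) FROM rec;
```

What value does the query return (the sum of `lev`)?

5

Base: id=1 (data) at lev 0.
Iteration 1: rows with parent_dir in {1} -> backup (id 2, lev 1), cache (id 3, lev 1), root (id 4, lev 1), build (id 5, lev 1), bob (id 9, lev 1).
Iteration 2: lev < 1 fails for all current rows; recursion stops.
SUM(lev) = 0 + 1 + 1 + 1 + 1 + 1 = 5.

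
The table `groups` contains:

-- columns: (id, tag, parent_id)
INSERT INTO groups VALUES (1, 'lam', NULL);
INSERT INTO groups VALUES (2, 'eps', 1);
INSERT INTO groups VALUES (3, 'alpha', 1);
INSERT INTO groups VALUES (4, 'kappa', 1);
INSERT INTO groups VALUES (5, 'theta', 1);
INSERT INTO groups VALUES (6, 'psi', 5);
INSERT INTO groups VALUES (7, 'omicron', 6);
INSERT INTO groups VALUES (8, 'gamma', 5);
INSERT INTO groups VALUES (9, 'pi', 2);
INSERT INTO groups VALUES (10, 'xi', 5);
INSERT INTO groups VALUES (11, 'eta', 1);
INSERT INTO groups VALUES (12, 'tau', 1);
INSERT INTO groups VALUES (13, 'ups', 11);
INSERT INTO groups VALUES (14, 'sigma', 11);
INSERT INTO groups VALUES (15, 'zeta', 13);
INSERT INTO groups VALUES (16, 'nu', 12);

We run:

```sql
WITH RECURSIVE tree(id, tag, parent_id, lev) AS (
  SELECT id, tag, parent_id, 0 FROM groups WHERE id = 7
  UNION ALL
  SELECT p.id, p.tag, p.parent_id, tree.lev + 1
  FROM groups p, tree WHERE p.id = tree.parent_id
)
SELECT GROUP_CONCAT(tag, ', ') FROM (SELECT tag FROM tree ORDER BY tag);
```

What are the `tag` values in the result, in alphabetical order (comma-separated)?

lam, omicron, psi, theta

Base: id=7 (omicron), parent_id=6, lev 0.
Iteration 1: join on id=6 -> psi (id 6, parent_id=5, lev 1).
Iteration 2: join on id=5 -> theta (id 5, parent_id=1, lev 2).
Iteration 3: join on id=1 -> lam (id 1, parent_id=NULL, lev 3).
Iteration 4: parent_id is NULL; no match; recursion stops.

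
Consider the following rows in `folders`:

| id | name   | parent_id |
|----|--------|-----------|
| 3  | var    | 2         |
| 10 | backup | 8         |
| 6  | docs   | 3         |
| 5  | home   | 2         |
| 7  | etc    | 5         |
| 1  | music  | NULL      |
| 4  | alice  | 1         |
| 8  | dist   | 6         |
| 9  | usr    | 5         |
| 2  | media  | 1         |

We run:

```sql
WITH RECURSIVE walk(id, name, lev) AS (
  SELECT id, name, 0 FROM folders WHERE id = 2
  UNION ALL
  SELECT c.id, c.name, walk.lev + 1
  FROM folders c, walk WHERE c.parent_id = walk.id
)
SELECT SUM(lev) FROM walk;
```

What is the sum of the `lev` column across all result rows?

15

Base: id=2 (media) at lev 0.
Iteration 1: rows with parent_id in {2} -> var (id 3, lev 1), home (id 5, lev 1).
Iteration 2: rows with parent_id in {3,5} -> docs (id 6, lev 2), etc (id 7, lev 2), usr (id 9, lev 2).
Iteration 3: rows with parent_id in {6,7,9} -> dist (id 8, lev 3).
Iteration 4: rows with parent_id in {8} -> backup (id 10, lev 4).
Iteration 5: no rows with parent_id in {10}; recursion stops.
SUM(lev) = 0 + 1 + 1 + 2 + 2 + 2 + 3 + 4 = 15.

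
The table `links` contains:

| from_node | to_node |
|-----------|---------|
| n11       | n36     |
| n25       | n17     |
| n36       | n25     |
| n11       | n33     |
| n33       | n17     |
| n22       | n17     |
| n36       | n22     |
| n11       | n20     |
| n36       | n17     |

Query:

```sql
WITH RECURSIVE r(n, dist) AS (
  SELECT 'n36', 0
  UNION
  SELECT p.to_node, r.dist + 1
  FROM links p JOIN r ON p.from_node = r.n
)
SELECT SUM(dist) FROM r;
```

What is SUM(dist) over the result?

Base: (n36, dist=0).
Iteration 1: edges from {n36} -> (n17, dist=1), (n22, dist=1), (n25, dist=1).
Iteration 2: edges from {n17,n22,n25} -> (n17, dist=2). [UNION drops 1 duplicate row(s)]
Iteration 3: no outgoing edges from {n17}; recursion stops.
SUM(dist) = 0 + 1 + 1 + 1 + 2 = 5.

5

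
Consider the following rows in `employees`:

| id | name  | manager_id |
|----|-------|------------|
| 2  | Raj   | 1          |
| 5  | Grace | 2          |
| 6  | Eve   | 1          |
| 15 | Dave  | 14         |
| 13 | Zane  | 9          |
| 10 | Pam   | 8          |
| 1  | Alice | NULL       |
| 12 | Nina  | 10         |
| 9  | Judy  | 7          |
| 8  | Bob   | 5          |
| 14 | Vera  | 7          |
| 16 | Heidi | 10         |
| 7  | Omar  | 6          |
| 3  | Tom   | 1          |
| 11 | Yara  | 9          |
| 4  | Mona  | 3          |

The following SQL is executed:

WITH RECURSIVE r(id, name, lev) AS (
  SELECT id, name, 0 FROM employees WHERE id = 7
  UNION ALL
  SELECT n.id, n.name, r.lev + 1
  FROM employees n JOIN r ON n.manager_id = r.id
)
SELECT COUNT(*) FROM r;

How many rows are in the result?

6

Base: id=7 (Omar) at lev 0.
Iteration 1: rows with manager_id in {7} -> Judy (id 9, lev 1), Vera (id 14, lev 1).
Iteration 2: rows with manager_id in {9,14} -> Yara (id 11, lev 2), Zane (id 13, lev 2), Dave (id 15, lev 2).
Iteration 3: no rows with manager_id in {11,13,15}; recursion stops.
Total rows emitted: 6.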